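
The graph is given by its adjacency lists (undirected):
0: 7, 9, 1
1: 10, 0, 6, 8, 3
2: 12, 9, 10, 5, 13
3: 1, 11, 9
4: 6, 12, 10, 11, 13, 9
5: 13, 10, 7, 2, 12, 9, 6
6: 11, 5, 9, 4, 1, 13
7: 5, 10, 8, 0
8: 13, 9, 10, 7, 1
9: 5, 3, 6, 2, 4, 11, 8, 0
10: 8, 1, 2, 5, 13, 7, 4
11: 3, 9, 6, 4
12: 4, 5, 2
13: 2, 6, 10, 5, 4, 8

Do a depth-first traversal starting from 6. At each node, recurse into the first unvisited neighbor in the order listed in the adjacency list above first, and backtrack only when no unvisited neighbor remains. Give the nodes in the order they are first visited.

Visit 6
6 → 11
11 → 3
3 → 1
1 → 10
10 → 8
8 → 13
13 → 2
2 → 12
12 → 4
4 → 9
9 → 5
5 → 7
7 → 0

6 -> 11 -> 3 -> 1 -> 10 -> 8 -> 13 -> 2 -> 12 -> 4 -> 9 -> 5 -> 7 -> 0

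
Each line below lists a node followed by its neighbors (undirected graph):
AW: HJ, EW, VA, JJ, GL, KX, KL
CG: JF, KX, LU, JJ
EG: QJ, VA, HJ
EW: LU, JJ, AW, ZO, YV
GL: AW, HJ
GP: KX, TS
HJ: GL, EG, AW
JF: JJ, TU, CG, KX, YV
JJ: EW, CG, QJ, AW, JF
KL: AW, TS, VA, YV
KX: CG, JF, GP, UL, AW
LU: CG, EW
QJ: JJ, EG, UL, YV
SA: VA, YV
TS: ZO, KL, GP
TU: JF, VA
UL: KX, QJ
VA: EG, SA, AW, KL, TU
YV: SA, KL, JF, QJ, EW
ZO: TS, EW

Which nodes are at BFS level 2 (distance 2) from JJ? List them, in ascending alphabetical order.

EG, GL, HJ, KL, KX, LU, TU, UL, VA, YV, ZO

Level 0: JJ
Level 1: AW, CG, EW, JF, QJ
Level 2: EG, GL, HJ, KL, KX, LU, TU, UL, VA, YV, ZO
Level 3: GP, SA, TS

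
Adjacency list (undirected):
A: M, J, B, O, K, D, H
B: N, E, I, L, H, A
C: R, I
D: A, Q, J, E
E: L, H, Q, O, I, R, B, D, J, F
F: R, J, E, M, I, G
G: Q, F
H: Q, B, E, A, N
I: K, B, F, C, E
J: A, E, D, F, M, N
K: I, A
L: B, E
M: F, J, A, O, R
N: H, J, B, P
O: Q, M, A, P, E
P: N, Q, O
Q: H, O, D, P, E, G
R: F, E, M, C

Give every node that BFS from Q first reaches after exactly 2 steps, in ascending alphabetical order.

A, B, F, I, J, L, M, N, R

Level 0: Q
Level 1: D, E, G, H, O, P
Level 2: A, B, F, I, J, L, M, N, R
Level 3: C, K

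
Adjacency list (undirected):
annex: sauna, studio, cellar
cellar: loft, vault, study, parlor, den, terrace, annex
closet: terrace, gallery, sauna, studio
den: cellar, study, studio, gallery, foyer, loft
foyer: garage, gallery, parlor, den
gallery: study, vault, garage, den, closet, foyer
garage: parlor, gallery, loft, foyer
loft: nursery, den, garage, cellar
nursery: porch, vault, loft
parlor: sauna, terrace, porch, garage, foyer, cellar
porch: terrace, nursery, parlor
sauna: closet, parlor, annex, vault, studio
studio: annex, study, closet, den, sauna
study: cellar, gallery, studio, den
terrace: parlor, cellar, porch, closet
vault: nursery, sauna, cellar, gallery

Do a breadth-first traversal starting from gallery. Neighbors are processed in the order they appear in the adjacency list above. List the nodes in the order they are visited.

gallery study vault garage den closet foyer cellar studio nursery sauna parlor loft terrace annex porch

Visit gallery; enqueue study, vault, garage, den, closet, foyer → queue [study, vault, garage, den, closet, foyer]
Visit study; enqueue cellar, studio → queue [vault, garage, den, closet, foyer, cellar, studio]
Visit vault; enqueue nursery, sauna → queue [garage, den, closet, foyer, cellar, studio, nursery, sauna]
Visit garage; enqueue parlor, loft → queue [den, closet, foyer, cellar, studio, nursery, sauna, parlor, loft]
Visit den → queue [closet, foyer, cellar, studio, nursery, sauna, parlor, loft]
Visit closet; enqueue terrace → queue [foyer, cellar, studio, nursery, sauna, parlor, loft, terrace]
Visit foyer → queue [cellar, studio, nursery, sauna, parlor, loft, terrace]
Visit cellar; enqueue annex → queue [studio, nursery, sauna, parlor, loft, terrace, annex]
Visit studio → queue [nursery, sauna, parlor, loft, terrace, annex]
Visit nursery; enqueue porch → queue [sauna, parlor, loft, terrace, annex, porch]
Visit sauna → queue [parlor, loft, terrace, annex, porch]
Visit parlor → queue [loft, terrace, annex, porch]
Visit loft → queue [terrace, annex, porch]
Visit terrace → queue [annex, porch]
Visit annex → queue [porch]
Visit porch → queue []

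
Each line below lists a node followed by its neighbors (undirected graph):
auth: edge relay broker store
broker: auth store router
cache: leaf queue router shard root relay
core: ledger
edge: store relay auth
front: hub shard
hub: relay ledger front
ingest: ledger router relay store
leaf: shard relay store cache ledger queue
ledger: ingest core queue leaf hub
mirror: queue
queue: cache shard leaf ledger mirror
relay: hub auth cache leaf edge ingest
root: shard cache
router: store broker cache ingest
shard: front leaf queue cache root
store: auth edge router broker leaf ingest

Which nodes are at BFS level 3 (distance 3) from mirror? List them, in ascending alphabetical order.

core, front, hub, ingest, relay, root, router, store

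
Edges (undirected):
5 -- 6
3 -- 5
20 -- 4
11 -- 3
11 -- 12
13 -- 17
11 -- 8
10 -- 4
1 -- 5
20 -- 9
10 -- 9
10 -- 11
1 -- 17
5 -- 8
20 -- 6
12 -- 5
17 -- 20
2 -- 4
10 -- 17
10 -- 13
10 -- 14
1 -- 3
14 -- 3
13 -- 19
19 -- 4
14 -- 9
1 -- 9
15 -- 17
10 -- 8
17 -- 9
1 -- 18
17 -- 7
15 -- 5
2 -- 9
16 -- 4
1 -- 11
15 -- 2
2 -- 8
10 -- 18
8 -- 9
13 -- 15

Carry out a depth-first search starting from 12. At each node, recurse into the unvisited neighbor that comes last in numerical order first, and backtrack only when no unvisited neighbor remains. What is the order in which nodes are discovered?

12, 11, 10, 18, 1, 17, 20, 9, 14, 3, 5, 15, 13, 19, 4, 16, 2, 8, 6, 7

Visit 12
12 → 11
11 → 10
10 → 18
18 → 1
1 → 17
17 → 20
20 → 9
9 → 14
14 → 3
3 → 5
5 → 15
15 → 13
13 → 19
19 → 4
4 → 16
4 → 2
2 → 8
5 → 6
17 → 7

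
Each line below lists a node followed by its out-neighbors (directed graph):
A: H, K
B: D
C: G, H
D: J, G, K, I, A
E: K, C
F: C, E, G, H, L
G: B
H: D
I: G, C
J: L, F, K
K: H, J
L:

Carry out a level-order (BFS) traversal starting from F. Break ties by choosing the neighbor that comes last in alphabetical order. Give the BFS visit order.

Visit F; enqueue L, H, G, E, C → queue [L, H, G, E, C]
Visit L → queue [H, G, E, C]
Visit H; enqueue D → queue [G, E, C, D]
Visit G; enqueue B → queue [E, C, D, B]
Visit E; enqueue K → queue [C, D, B, K]
Visit C → queue [D, B, K]
Visit D; enqueue J, I, A → queue [B, K, J, I, A]
Visit B → queue [K, J, I, A]
Visit K → queue [J, I, A]
Visit J → queue [I, A]
Visit I → queue [A]
Visit A → queue []

F L H G E C D B K J I A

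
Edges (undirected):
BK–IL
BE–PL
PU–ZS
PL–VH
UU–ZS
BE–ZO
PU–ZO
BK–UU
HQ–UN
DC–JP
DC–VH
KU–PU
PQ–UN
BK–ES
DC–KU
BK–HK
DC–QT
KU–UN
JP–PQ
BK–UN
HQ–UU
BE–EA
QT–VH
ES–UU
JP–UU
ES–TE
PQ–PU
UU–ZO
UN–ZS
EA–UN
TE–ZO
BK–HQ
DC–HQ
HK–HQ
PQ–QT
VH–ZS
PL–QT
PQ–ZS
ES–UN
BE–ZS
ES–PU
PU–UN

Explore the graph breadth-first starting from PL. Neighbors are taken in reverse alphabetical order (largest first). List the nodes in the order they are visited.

Visit PL; enqueue VH, QT, BE → queue [VH, QT, BE]
Visit VH; enqueue ZS, DC → queue [QT, BE, ZS, DC]
Visit QT; enqueue PQ → queue [BE, ZS, DC, PQ]
Visit BE; enqueue ZO, EA → queue [ZS, DC, PQ, ZO, EA]
Visit ZS; enqueue UU, UN, PU → queue [DC, PQ, ZO, EA, UU, UN, PU]
Visit DC; enqueue KU, JP, HQ → queue [PQ, ZO, EA, UU, UN, PU, KU, JP, HQ]
Visit PQ → queue [ZO, EA, UU, UN, PU, KU, JP, HQ]
Visit ZO; enqueue TE → queue [EA, UU, UN, PU, KU, JP, HQ, TE]
Visit EA → queue [UU, UN, PU, KU, JP, HQ, TE]
Visit UU; enqueue ES, BK → queue [UN, PU, KU, JP, HQ, TE, ES, BK]
Visit UN → queue [PU, KU, JP, HQ, TE, ES, BK]
Visit PU → queue [KU, JP, HQ, TE, ES, BK]
Visit KU → queue [JP, HQ, TE, ES, BK]
Visit JP → queue [HQ, TE, ES, BK]
Visit HQ; enqueue HK → queue [TE, ES, BK, HK]
Visit TE → queue [ES, BK, HK]
Visit ES → queue [BK, HK]
Visit BK; enqueue IL → queue [HK, IL]
Visit HK → queue [IL]
Visit IL → queue []

PL → VH → QT → BE → ZS → DC → PQ → ZO → EA → UU → UN → PU → KU → JP → HQ → TE → ES → BK → HK → IL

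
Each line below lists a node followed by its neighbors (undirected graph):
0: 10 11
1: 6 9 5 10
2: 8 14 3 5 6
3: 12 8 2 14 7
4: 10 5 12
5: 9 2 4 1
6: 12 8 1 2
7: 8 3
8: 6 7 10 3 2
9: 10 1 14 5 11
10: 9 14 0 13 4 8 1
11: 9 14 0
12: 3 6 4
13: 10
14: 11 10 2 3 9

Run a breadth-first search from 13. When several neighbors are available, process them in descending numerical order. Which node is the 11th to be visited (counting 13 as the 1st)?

Visit 13; enqueue 10 → queue [10]
Visit 10; enqueue 14, 9, 8, 4, 1, 0 → queue [14, 9, 8, 4, 1, 0]
Visit 14; enqueue 11, 3, 2 → queue [9, 8, 4, 1, 0, 11, 3, 2]
Visit 9; enqueue 5 → queue [8, 4, 1, 0, 11, 3, 2, 5]
Visit 8; enqueue 7, 6 → queue [4, 1, 0, 11, 3, 2, 5, 7, 6]
Visit 4; enqueue 12 → queue [1, 0, 11, 3, 2, 5, 7, 6, 12]
Visit 1 → queue [0, 11, 3, 2, 5, 7, 6, 12]
Visit 0 → queue [11, 3, 2, 5, 7, 6, 12]
Visit 11 → queue [3, 2, 5, 7, 6, 12]
Visit 3 → queue [2, 5, 7, 6, 12]
Visit 2 → queue [5, 7, 6, 12]
Visit 5 → queue [7, 6, 12]
Visit 7 → queue [6, 12]
Visit 6 → queue [12]
Visit 12 → queue []

Visit order: 13, 10, 14, 9, 8, 4, 1, 0, 11, 3, 2, 5, 7, 6, 12

2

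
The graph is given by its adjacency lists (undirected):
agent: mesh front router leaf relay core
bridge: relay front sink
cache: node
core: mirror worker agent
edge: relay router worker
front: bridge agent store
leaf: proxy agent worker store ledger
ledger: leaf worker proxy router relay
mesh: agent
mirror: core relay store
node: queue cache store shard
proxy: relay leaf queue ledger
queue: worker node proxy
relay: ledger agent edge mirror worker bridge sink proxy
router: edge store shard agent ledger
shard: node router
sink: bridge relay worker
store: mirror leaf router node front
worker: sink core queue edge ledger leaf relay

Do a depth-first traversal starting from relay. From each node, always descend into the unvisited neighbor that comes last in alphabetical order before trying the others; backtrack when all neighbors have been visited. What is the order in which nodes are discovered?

Visit relay
relay → worker
worker → sink
sink → bridge
bridge → front
front → store
store → router
router → shard
shard → node
node → queue
queue → proxy
proxy → ledger
ledger → leaf
leaf → agent
agent → mesh
agent → core
core → mirror
node → cache
router → edge

relay, worker, sink, bridge, front, store, router, shard, node, queue, proxy, ledger, leaf, agent, mesh, core, mirror, cache, edge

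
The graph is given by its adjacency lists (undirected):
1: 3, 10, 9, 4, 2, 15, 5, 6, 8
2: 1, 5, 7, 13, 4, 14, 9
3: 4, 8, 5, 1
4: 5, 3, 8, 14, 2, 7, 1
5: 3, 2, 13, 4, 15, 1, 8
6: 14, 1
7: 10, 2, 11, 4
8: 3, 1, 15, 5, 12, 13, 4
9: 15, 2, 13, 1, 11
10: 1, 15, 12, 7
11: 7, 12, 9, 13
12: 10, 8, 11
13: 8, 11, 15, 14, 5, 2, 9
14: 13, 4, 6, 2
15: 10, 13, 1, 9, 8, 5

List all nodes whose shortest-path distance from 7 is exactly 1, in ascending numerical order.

Level 0: 7
Level 1: 2, 4, 10, 11
Level 2: 1, 3, 5, 8, 9, 12, 13, 14, 15
Level 3: 6

2, 4, 10, 11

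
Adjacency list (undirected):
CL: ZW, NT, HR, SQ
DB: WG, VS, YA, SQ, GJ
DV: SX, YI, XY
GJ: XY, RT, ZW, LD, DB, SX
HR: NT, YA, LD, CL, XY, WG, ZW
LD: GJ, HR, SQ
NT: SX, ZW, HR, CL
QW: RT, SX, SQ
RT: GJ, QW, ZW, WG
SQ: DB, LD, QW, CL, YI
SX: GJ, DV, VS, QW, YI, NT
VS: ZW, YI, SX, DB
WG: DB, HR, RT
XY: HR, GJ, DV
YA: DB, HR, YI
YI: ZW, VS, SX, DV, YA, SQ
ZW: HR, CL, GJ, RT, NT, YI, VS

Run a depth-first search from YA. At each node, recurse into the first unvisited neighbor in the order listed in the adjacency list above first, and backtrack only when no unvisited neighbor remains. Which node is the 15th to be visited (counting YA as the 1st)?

Visit YA
YA → DB
DB → WG
WG → HR
HR → NT
NT → SX
SX → GJ
GJ → XY
XY → DV
DV → YI
YI → ZW
ZW → CL
CL → SQ
SQ → LD
SQ → QW
QW → RT
ZW → VS

Visit order: YA, DB, WG, HR, NT, SX, GJ, XY, DV, YI, ZW, CL, SQ, LD, QW, RT, VS

QW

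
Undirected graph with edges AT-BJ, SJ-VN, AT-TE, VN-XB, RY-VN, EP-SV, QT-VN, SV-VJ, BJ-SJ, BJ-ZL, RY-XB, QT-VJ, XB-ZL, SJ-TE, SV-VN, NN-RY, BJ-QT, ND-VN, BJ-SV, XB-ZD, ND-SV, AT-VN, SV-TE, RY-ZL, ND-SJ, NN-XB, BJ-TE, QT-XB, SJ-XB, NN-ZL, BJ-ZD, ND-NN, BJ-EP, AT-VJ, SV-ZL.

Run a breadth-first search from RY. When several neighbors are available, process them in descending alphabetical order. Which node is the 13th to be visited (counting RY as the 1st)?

Visit RY; enqueue ZL, XB, VN, NN → queue [ZL, XB, VN, NN]
Visit ZL; enqueue SV, BJ → queue [XB, VN, NN, SV, BJ]
Visit XB; enqueue ZD, SJ, QT → queue [VN, NN, SV, BJ, ZD, SJ, QT]
Visit VN; enqueue ND, AT → queue [NN, SV, BJ, ZD, SJ, QT, ND, AT]
Visit NN → queue [SV, BJ, ZD, SJ, QT, ND, AT]
Visit SV; enqueue VJ, TE, EP → queue [BJ, ZD, SJ, QT, ND, AT, VJ, TE, EP]
Visit BJ → queue [ZD, SJ, QT, ND, AT, VJ, TE, EP]
Visit ZD → queue [SJ, QT, ND, AT, VJ, TE, EP]
Visit SJ → queue [QT, ND, AT, VJ, TE, EP]
Visit QT → queue [ND, AT, VJ, TE, EP]
Visit ND → queue [AT, VJ, TE, EP]
Visit AT → queue [VJ, TE, EP]
Visit VJ → queue [TE, EP]
Visit TE → queue [EP]
Visit EP → queue []

Visit order: RY, ZL, XB, VN, NN, SV, BJ, ZD, SJ, QT, ND, AT, VJ, TE, EP

VJ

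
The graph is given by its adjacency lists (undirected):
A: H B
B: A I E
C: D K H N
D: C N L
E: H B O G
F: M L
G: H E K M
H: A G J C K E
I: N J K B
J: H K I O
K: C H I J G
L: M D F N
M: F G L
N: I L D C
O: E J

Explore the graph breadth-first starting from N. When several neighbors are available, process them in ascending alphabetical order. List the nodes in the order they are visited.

Visit N; enqueue C, D, I, L → queue [C, D, I, L]
Visit C; enqueue H, K → queue [D, I, L, H, K]
Visit D → queue [I, L, H, K]
Visit I; enqueue B, J → queue [L, H, K, B, J]
Visit L; enqueue F, M → queue [H, K, B, J, F, M]
Visit H; enqueue A, E, G → queue [K, B, J, F, M, A, E, G]
Visit K → queue [B, J, F, M, A, E, G]
Visit B → queue [J, F, M, A, E, G]
Visit J; enqueue O → queue [F, M, A, E, G, O]
Visit F → queue [M, A, E, G, O]
Visit M → queue [A, E, G, O]
Visit A → queue [E, G, O]
Visit E → queue [G, O]
Visit G → queue [O]
Visit O → queue []

N -> C -> D -> I -> L -> H -> K -> B -> J -> F -> M -> A -> E -> G -> O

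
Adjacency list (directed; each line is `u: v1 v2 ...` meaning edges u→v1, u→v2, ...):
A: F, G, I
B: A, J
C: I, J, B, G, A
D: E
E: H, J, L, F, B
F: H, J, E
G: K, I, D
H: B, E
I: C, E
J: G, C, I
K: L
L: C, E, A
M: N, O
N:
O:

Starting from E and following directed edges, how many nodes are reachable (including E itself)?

BFS from E visits: E, H, J, L, F, B, G, C, I, A, K, D
Reachable nodes: 12 of 15 total.

12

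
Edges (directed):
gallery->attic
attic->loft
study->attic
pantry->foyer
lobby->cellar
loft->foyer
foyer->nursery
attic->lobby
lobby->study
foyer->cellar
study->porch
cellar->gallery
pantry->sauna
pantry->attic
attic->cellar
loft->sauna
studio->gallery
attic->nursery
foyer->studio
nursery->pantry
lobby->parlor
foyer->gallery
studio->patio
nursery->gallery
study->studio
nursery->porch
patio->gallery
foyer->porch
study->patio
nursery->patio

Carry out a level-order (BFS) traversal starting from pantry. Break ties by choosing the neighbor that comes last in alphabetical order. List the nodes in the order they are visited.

pantry -> sauna -> foyer -> attic -> studio -> porch -> nursery -> gallery -> cellar -> loft -> lobby -> patio -> study -> parlor

Visit pantry; enqueue sauna, foyer, attic → queue [sauna, foyer, attic]
Visit sauna → queue [foyer, attic]
Visit foyer; enqueue studio, porch, nursery, gallery, cellar → queue [attic, studio, porch, nursery, gallery, cellar]
Visit attic; enqueue loft, lobby → queue [studio, porch, nursery, gallery, cellar, loft, lobby]
Visit studio; enqueue patio → queue [porch, nursery, gallery, cellar, loft, lobby, patio]
Visit porch → queue [nursery, gallery, cellar, loft, lobby, patio]
Visit nursery → queue [gallery, cellar, loft, lobby, patio]
Visit gallery → queue [cellar, loft, lobby, patio]
Visit cellar → queue [loft, lobby, patio]
Visit loft → queue [lobby, patio]
Visit lobby; enqueue study, parlor → queue [patio, study, parlor]
Visit patio → queue [study, parlor]
Visit study → queue [parlor]
Visit parlor → queue []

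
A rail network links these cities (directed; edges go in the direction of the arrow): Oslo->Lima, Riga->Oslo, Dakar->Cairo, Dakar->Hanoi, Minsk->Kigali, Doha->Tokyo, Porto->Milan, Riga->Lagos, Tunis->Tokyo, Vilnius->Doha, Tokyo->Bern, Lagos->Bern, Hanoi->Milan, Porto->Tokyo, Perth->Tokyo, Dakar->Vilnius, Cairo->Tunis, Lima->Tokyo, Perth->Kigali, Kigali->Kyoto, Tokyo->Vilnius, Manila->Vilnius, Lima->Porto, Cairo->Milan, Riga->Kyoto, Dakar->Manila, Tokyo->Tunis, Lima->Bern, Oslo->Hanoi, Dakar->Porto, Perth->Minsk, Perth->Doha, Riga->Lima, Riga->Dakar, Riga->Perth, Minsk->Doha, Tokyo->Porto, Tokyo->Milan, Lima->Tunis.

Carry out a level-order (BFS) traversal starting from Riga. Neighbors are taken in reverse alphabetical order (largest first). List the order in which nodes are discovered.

Riga -> Perth -> Oslo -> Lima -> Lagos -> Kyoto -> Dakar -> Tokyo -> Minsk -> Kigali -> Doha -> Hanoi -> Tunis -> Porto -> Bern -> Vilnius -> Manila -> Cairo -> Milan

Visit Riga; enqueue Perth, Oslo, Lima, Lagos, Kyoto, Dakar → queue [Perth, Oslo, Lima, Lagos, Kyoto, Dakar]
Visit Perth; enqueue Tokyo, Minsk, Kigali, Doha → queue [Oslo, Lima, Lagos, Kyoto, Dakar, Tokyo, Minsk, Kigali, Doha]
Visit Oslo; enqueue Hanoi → queue [Lima, Lagos, Kyoto, Dakar, Tokyo, Minsk, Kigali, Doha, Hanoi]
Visit Lima; enqueue Tunis, Porto, Bern → queue [Lagos, Kyoto, Dakar, Tokyo, Minsk, Kigali, Doha, Hanoi, Tunis, Porto, Bern]
Visit Lagos → queue [Kyoto, Dakar, Tokyo, Minsk, Kigali, Doha, Hanoi, Tunis, Porto, Bern]
Visit Kyoto → queue [Dakar, Tokyo, Minsk, Kigali, Doha, Hanoi, Tunis, Porto, Bern]
Visit Dakar; enqueue Vilnius, Manila, Cairo → queue [Tokyo, Minsk, Kigali, Doha, Hanoi, Tunis, Porto, Bern, Vilnius, Manila, Cairo]
Visit Tokyo; enqueue Milan → queue [Minsk, Kigali, Doha, Hanoi, Tunis, Porto, Bern, Vilnius, Manila, Cairo, Milan]
Visit Minsk → queue [Kigali, Doha, Hanoi, Tunis, Porto, Bern, Vilnius, Manila, Cairo, Milan]
Visit Kigali → queue [Doha, Hanoi, Tunis, Porto, Bern, Vilnius, Manila, Cairo, Milan]
Visit Doha → queue [Hanoi, Tunis, Porto, Bern, Vilnius, Manila, Cairo, Milan]
Visit Hanoi → queue [Tunis, Porto, Bern, Vilnius, Manila, Cairo, Milan]
Visit Tunis → queue [Porto, Bern, Vilnius, Manila, Cairo, Milan]
Visit Porto → queue [Bern, Vilnius, Manila, Cairo, Milan]
Visit Bern → queue [Vilnius, Manila, Cairo, Milan]
Visit Vilnius → queue [Manila, Cairo, Milan]
Visit Manila → queue [Cairo, Milan]
Visit Cairo → queue [Milan]
Visit Milan → queue []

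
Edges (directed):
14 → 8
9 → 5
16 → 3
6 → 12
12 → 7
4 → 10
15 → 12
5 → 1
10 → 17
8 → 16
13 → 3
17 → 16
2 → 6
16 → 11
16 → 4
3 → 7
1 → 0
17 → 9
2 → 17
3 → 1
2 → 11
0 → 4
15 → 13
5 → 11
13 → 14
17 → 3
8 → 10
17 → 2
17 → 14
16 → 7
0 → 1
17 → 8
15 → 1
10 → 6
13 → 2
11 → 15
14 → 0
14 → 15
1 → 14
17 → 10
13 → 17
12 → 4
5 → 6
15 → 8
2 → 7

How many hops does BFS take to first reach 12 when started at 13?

3

Level 0: 13
Level 1: 2, 3, 14, 17
Level 2: 0, 1, 6, 7, 8, 9, 10, 11, 15, 16
Level 3: 4, 5, 12
12 first appears at level 3.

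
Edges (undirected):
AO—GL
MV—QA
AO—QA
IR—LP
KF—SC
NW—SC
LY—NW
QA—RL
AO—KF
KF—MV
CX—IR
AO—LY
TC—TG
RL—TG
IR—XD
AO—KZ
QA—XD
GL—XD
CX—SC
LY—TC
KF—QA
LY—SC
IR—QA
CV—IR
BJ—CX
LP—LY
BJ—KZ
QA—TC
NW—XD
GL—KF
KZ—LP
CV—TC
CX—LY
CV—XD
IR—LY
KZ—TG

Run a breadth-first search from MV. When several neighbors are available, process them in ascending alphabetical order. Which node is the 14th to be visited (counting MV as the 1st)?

NW

Visit MV; enqueue KF, QA → queue [KF, QA]
Visit KF; enqueue AO, GL, SC → queue [QA, AO, GL, SC]
Visit QA; enqueue IR, RL, TC, XD → queue [AO, GL, SC, IR, RL, TC, XD]
Visit AO; enqueue KZ, LY → queue [GL, SC, IR, RL, TC, XD, KZ, LY]
Visit GL → queue [SC, IR, RL, TC, XD, KZ, LY]
Visit SC; enqueue CX, NW → queue [IR, RL, TC, XD, KZ, LY, CX, NW]
Visit IR; enqueue CV, LP → queue [RL, TC, XD, KZ, LY, CX, NW, CV, LP]
Visit RL; enqueue TG → queue [TC, XD, KZ, LY, CX, NW, CV, LP, TG]
Visit TC → queue [XD, KZ, LY, CX, NW, CV, LP, TG]
Visit XD → queue [KZ, LY, CX, NW, CV, LP, TG]
Visit KZ; enqueue BJ → queue [LY, CX, NW, CV, LP, TG, BJ]
Visit LY → queue [CX, NW, CV, LP, TG, BJ]
Visit CX → queue [NW, CV, LP, TG, BJ]
Visit NW → queue [CV, LP, TG, BJ]
Visit CV → queue [LP, TG, BJ]
Visit LP → queue [TG, BJ]
Visit TG → queue [BJ]
Visit BJ → queue []

Visit order: MV, KF, QA, AO, GL, SC, IR, RL, TC, XD, KZ, LY, CX, NW, CV, LP, TG, BJ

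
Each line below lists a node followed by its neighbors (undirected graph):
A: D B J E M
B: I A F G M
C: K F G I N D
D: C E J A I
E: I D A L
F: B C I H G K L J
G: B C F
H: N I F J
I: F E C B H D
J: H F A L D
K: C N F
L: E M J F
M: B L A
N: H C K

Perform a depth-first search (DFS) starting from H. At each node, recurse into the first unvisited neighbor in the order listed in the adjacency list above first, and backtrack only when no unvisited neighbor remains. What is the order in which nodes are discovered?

H, N, C, K, F, B, I, E, D, J, A, M, L, G

Visit H
H → N
N → C
C → K
K → F
F → B
B → I
I → E
E → D
D → J
J → A
A → M
M → L
B → G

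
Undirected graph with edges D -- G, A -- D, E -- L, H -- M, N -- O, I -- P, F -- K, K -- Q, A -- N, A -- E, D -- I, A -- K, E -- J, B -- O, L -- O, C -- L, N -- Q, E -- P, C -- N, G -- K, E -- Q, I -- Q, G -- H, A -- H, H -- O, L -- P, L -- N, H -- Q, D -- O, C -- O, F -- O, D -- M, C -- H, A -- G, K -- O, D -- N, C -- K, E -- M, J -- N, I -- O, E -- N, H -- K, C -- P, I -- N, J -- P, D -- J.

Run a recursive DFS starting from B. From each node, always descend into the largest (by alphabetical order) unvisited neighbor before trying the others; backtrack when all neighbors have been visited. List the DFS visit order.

B -> O -> N -> Q -> K -> H -> M -> E -> P -> L -> C -> J -> D -> I -> G -> A -> F

Visit B
B → O
O → N
N → Q
Q → K
K → H
H → M
M → E
E → P
P → L
L → C
P → J
J → D
D → I
D → G
G → A
K → F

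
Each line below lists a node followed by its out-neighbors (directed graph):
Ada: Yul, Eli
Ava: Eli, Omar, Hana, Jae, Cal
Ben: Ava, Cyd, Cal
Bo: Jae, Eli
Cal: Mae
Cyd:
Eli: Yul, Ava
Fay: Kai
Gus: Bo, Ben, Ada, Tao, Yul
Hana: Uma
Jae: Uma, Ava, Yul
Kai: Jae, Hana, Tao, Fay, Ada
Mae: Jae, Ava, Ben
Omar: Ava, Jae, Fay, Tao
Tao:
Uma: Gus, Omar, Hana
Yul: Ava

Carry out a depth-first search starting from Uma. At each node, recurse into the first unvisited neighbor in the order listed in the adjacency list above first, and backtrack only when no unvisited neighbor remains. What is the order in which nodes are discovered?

Uma → Gus → Bo → Jae → Ava → Eli → Yul → Omar → Fay → Kai → Hana → Tao → Ada → Cal → Mae → Ben → Cyd

Visit Uma
Uma → Gus
Gus → Bo
Bo → Jae
Jae → Ava
Ava → Eli
Eli → Yul
Ava → Omar
Omar → Fay
Fay → Kai
Kai → Hana
Kai → Tao
Kai → Ada
Ava → Cal
Cal → Mae
Mae → Ben
Ben → Cyd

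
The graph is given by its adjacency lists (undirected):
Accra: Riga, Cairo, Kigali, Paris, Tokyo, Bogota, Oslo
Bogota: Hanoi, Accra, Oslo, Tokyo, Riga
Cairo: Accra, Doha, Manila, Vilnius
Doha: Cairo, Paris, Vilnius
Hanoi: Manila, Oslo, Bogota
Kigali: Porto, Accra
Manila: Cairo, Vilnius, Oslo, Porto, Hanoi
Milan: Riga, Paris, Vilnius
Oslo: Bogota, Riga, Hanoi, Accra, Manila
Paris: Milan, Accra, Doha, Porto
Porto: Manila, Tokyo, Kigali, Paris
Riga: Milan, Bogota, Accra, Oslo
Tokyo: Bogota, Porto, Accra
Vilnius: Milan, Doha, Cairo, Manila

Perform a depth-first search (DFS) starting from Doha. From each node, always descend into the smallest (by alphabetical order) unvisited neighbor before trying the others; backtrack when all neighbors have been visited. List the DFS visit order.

Doha → Cairo → Accra → Bogota → Hanoi → Manila → Oslo → Riga → Milan → Paris → Porto → Kigali → Tokyo → Vilnius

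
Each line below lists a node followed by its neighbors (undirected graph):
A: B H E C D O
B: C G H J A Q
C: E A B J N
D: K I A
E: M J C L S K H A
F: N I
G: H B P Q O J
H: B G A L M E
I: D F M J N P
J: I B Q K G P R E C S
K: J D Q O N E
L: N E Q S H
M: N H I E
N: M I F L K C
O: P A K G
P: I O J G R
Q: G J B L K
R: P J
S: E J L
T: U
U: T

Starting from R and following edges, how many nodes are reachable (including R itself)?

19

BFS from R visits: R, J, P, B, C, E, G, I, K, Q, S, O, A, H, N, L, M, D, F
Reachable nodes: 19 of 21 total.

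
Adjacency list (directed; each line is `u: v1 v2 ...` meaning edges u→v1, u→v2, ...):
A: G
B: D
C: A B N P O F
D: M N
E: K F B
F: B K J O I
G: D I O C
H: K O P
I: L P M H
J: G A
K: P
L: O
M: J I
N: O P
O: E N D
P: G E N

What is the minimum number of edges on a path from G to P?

2

Level 0: G
Level 1: C, D, I, O
Level 2: A, B, E, F, H, L, M, N, P
Level 3: J, K
P first appears at level 2.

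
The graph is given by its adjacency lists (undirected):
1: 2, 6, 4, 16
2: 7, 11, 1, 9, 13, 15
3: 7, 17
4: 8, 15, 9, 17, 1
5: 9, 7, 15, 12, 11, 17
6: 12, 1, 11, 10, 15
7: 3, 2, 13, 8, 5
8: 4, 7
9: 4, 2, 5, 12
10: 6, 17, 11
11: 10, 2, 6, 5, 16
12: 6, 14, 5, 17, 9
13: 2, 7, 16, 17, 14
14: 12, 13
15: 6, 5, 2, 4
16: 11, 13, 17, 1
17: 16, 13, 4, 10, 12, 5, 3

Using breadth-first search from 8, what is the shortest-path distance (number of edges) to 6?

Level 0: 8
Level 1: 4, 7
Level 2: 1, 2, 3, 5, 9, 13, 15, 17
Level 3: 6, 10, 11, 12, 14, 16
6 first appears at level 3.

3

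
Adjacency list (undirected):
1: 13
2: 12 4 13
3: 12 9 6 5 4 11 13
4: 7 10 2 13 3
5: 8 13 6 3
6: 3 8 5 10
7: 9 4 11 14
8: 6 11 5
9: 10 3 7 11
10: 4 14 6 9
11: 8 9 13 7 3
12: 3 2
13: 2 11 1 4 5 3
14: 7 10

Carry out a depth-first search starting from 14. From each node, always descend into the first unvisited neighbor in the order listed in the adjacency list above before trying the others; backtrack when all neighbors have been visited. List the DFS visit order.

14 7 9 10 4 2 12 3 6 8 11 13 1 5

Visit 14
14 → 7
7 → 9
9 → 10
10 → 4
4 → 2
2 → 12
12 → 3
3 → 6
6 → 8
8 → 11
11 → 13
13 → 1
13 → 5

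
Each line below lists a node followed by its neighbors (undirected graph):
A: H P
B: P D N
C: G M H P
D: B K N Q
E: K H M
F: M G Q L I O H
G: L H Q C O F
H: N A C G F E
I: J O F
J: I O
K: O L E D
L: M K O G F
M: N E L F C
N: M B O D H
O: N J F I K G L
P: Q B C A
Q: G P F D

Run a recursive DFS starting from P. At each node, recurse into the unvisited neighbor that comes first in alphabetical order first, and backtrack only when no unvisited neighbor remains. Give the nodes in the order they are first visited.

P → A → H → C → G → F → I → J → O → K → D → B → N → M → E → L → Q

Visit P
P → A
A → H
H → C
C → G
G → F
F → I
I → J
J → O
O → K
K → D
D → B
B → N
N → M
M → E
M → L
D → Q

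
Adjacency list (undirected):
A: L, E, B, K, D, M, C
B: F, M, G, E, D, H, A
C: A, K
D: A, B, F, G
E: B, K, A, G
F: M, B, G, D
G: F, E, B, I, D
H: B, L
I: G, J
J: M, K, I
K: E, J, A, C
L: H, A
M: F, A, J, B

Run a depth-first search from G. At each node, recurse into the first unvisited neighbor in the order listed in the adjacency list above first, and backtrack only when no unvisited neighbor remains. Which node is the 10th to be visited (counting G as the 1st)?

J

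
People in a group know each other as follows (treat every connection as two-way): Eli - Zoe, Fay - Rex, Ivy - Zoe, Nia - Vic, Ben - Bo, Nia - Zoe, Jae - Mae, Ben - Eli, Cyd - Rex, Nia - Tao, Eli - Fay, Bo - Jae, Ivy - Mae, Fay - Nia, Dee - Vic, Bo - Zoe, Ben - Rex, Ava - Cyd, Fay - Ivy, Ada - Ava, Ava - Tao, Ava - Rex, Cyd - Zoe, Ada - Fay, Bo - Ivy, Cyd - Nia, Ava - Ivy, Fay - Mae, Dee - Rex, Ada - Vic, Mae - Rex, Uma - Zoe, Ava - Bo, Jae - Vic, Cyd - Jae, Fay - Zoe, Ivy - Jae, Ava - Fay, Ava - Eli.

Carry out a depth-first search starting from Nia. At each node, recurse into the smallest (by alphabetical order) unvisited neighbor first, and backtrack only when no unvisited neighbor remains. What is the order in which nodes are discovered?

Visit Nia
Nia → Cyd
Cyd → Ava
Ava → Ada
Ada → Fay
Fay → Eli
Eli → Ben
Ben → Bo
Bo → Ivy
Ivy → Jae
Jae → Mae
Mae → Rex
Rex → Dee
Dee → Vic
Ivy → Zoe
Zoe → Uma
Ava → Tao

Nia → Cyd → Ava → Ada → Fay → Eli → Ben → Bo → Ivy → Jae → Mae → Rex → Dee → Vic → Zoe → Uma → Tao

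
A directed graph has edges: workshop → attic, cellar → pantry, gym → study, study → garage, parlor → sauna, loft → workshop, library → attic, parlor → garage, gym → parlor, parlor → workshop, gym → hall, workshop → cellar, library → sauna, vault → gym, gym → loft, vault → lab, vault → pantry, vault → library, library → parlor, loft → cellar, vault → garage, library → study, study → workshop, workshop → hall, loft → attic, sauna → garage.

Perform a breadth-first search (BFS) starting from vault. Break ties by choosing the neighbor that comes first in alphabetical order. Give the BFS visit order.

vault, garage, gym, lab, library, pantry, hall, loft, parlor, study, attic, sauna, cellar, workshop

Visit vault; enqueue garage, gym, lab, library, pantry → queue [garage, gym, lab, library, pantry]
Visit garage → queue [gym, lab, library, pantry]
Visit gym; enqueue hall, loft, parlor, study → queue [lab, library, pantry, hall, loft, parlor, study]
Visit lab → queue [library, pantry, hall, loft, parlor, study]
Visit library; enqueue attic, sauna → queue [pantry, hall, loft, parlor, study, attic, sauna]
Visit pantry → queue [hall, loft, parlor, study, attic, sauna]
Visit hall → queue [loft, parlor, study, attic, sauna]
Visit loft; enqueue cellar, workshop → queue [parlor, study, attic, sauna, cellar, workshop]
Visit parlor → queue [study, attic, sauna, cellar, workshop]
Visit study → queue [attic, sauna, cellar, workshop]
Visit attic → queue [sauna, cellar, workshop]
Visit sauna → queue [cellar, workshop]
Visit cellar → queue [workshop]
Visit workshop → queue []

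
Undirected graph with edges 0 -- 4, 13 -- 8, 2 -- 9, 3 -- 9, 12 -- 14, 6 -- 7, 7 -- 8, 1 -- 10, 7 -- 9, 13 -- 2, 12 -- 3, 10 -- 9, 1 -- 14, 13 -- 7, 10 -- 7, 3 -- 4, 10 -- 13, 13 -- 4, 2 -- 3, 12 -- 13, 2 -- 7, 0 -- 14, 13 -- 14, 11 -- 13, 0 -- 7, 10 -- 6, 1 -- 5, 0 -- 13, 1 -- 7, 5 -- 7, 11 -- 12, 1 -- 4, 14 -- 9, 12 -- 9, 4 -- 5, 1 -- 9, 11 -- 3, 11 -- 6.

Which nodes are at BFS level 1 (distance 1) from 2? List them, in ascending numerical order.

Level 0: 2
Level 1: 3, 7, 9, 13
Level 2: 0, 1, 4, 5, 6, 8, 10, 11, 12, 14

3, 7, 9, 13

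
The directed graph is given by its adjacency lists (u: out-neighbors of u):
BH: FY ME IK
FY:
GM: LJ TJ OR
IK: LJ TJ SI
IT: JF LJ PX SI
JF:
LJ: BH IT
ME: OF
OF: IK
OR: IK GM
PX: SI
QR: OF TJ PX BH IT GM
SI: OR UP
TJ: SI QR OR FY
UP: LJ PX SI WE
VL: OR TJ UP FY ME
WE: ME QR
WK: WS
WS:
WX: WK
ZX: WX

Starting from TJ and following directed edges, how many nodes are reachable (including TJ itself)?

BFS from TJ visits: TJ, FY, OR, QR, SI, GM, IK, BH, IT, OF, PX, UP, LJ, ME, JF, WE
Reachable nodes: 16 of 21 total.

16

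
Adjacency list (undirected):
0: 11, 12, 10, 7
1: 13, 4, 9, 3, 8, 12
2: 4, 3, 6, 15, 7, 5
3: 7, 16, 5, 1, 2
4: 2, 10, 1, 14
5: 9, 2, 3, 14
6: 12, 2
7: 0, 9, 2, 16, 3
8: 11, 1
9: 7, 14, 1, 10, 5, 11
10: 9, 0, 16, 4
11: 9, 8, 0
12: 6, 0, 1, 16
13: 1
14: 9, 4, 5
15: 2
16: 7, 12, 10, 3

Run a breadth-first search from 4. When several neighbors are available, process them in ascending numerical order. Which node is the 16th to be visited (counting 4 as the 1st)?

Visit 4; enqueue 1, 2, 10, 14 → queue [1, 2, 10, 14]
Visit 1; enqueue 3, 8, 9, 12, 13 → queue [2, 10, 14, 3, 8, 9, 12, 13]
Visit 2; enqueue 5, 6, 7, 15 → queue [10, 14, 3, 8, 9, 12, 13, 5, 6, 7, 15]
Visit 10; enqueue 0, 16 → queue [14, 3, 8, 9, 12, 13, 5, 6, 7, 15, 0, 16]
Visit 14 → queue [3, 8, 9, 12, 13, 5, 6, 7, 15, 0, 16]
Visit 3 → queue [8, 9, 12, 13, 5, 6, 7, 15, 0, 16]
Visit 8; enqueue 11 → queue [9, 12, 13, 5, 6, 7, 15, 0, 16, 11]
Visit 9 → queue [12, 13, 5, 6, 7, 15, 0, 16, 11]
Visit 12 → queue [13, 5, 6, 7, 15, 0, 16, 11]
Visit 13 → queue [5, 6, 7, 15, 0, 16, 11]
Visit 5 → queue [6, 7, 15, 0, 16, 11]
Visit 6 → queue [7, 15, 0, 16, 11]
Visit 7 → queue [15, 0, 16, 11]
Visit 15 → queue [0, 16, 11]
Visit 0 → queue [16, 11]
Visit 16 → queue [11]
Visit 11 → queue []

Visit order: 4, 1, 2, 10, 14, 3, 8, 9, 12, 13, 5, 6, 7, 15, 0, 16, 11

16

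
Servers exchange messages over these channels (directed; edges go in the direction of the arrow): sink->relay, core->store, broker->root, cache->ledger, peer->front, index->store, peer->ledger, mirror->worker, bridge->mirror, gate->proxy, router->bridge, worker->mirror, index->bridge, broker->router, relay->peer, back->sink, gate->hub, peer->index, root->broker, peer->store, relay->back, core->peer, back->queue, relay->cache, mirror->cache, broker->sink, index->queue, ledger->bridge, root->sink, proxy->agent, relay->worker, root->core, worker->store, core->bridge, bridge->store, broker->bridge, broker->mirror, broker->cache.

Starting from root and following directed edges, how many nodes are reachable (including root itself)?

17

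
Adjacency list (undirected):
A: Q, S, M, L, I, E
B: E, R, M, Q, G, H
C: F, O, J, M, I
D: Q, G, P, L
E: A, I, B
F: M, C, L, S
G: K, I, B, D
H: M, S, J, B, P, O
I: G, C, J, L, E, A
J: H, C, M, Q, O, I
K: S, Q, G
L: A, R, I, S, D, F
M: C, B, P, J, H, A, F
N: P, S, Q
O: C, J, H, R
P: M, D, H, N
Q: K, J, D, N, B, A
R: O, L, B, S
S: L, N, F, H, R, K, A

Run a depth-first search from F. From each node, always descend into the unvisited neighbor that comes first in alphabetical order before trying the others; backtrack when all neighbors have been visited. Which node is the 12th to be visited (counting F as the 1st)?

H

Visit F
F → C
C → I
I → A
A → E
E → B
B → G
G → D
D → L
L → R
R → O
O → H
H → J
J → M
M → P
P → N
N → Q
Q → K
K → S

Visit order: F, C, I, A, E, B, G, D, L, R, O, H, J, M, P, N, Q, K, S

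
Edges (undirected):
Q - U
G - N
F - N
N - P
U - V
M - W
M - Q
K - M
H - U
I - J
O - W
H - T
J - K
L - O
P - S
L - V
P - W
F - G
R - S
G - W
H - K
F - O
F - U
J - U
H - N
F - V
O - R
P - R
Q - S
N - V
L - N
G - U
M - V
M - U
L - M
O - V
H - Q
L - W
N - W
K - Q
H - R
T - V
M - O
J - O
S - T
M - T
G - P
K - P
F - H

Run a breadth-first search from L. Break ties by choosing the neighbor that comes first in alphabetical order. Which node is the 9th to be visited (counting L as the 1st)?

T

Visit L; enqueue M, N, O, V, W → queue [M, N, O, V, W]
Visit M; enqueue K, Q, T, U → queue [N, O, V, W, K, Q, T, U]
Visit N; enqueue F, G, H, P → queue [O, V, W, K, Q, T, U, F, G, H, P]
Visit O; enqueue J, R → queue [V, W, K, Q, T, U, F, G, H, P, J, R]
Visit V → queue [W, K, Q, T, U, F, G, H, P, J, R]
Visit W → queue [K, Q, T, U, F, G, H, P, J, R]
Visit K → queue [Q, T, U, F, G, H, P, J, R]
Visit Q; enqueue S → queue [T, U, F, G, H, P, J, R, S]
Visit T → queue [U, F, G, H, P, J, R, S]
Visit U → queue [F, G, H, P, J, R, S]
Visit F → queue [G, H, P, J, R, S]
Visit G → queue [H, P, J, R, S]
Visit H → queue [P, J, R, S]
Visit P → queue [J, R, S]
Visit J; enqueue I → queue [R, S, I]
Visit R → queue [S, I]
Visit S → queue [I]
Visit I → queue []

Visit order: L, M, N, O, V, W, K, Q, T, U, F, G, H, P, J, R, S, I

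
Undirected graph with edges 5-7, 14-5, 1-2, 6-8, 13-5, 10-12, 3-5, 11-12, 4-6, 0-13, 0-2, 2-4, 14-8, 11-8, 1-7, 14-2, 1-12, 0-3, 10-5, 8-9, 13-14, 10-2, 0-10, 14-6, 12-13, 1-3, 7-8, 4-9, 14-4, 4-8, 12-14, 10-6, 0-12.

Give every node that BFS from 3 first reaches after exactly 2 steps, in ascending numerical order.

Level 0: 3
Level 1: 0, 1, 5
Level 2: 2, 7, 10, 12, 13, 14
Level 3: 4, 6, 8, 11
Level 4: 9

2, 7, 10, 12, 13, 14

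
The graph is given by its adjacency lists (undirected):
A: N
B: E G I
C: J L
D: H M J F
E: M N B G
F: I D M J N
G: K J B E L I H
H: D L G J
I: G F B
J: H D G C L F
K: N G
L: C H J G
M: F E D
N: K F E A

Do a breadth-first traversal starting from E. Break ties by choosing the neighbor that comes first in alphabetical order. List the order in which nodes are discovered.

Visit E; enqueue B, G, M, N → queue [B, G, M, N]
Visit B; enqueue I → queue [G, M, N, I]
Visit G; enqueue H, J, K, L → queue [M, N, I, H, J, K, L]
Visit M; enqueue D, F → queue [N, I, H, J, K, L, D, F]
Visit N; enqueue A → queue [I, H, J, K, L, D, F, A]
Visit I → queue [H, J, K, L, D, F, A]
Visit H → queue [J, K, L, D, F, A]
Visit J; enqueue C → queue [K, L, D, F, A, C]
Visit K → queue [L, D, F, A, C]
Visit L → queue [D, F, A, C]
Visit D → queue [F, A, C]
Visit F → queue [A, C]
Visit A → queue [C]
Visit C → queue []

E → B → G → M → N → I → H → J → K → L → D → F → A → C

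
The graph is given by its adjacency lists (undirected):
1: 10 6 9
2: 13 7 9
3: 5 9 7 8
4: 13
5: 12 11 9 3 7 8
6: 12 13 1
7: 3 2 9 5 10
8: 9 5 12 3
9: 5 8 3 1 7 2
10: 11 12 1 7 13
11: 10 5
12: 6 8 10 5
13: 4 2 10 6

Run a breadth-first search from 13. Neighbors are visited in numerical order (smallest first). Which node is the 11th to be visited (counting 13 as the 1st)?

Visit 13; enqueue 2, 4, 6, 10 → queue [2, 4, 6, 10]
Visit 2; enqueue 7, 9 → queue [4, 6, 10, 7, 9]
Visit 4 → queue [6, 10, 7, 9]
Visit 6; enqueue 1, 12 → queue [10, 7, 9, 1, 12]
Visit 10; enqueue 11 → queue [7, 9, 1, 12, 11]
Visit 7; enqueue 3, 5 → queue [9, 1, 12, 11, 3, 5]
Visit 9; enqueue 8 → queue [1, 12, 11, 3, 5, 8]
Visit 1 → queue [12, 11, 3, 5, 8]
Visit 12 → queue [11, 3, 5, 8]
Visit 11 → queue [3, 5, 8]
Visit 3 → queue [5, 8]
Visit 5 → queue [8]
Visit 8 → queue []

Visit order: 13, 2, 4, 6, 10, 7, 9, 1, 12, 11, 3, 5, 8

3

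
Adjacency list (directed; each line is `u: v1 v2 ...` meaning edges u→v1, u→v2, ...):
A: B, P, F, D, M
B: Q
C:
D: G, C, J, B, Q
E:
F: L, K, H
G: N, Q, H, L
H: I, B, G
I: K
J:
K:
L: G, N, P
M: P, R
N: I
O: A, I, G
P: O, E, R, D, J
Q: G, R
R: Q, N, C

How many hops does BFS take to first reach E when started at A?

Level 0: A
Level 1: B, D, F, M, P
Level 2: C, E, G, H, J, K, L, O, Q, R
Level 3: I, N
E first appears at level 2.

2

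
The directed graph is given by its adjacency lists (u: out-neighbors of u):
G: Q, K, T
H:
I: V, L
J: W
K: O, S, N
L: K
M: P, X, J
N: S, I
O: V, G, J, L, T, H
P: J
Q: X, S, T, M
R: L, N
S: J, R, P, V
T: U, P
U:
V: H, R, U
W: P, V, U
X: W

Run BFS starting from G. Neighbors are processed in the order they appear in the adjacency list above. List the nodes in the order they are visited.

G -> Q -> K -> T -> X -> S -> M -> O -> N -> U -> P -> W -> J -> R -> V -> L -> H -> I

Visit G; enqueue Q, K, T → queue [Q, K, T]
Visit Q; enqueue X, S, M → queue [K, T, X, S, M]
Visit K; enqueue O, N → queue [T, X, S, M, O, N]
Visit T; enqueue U, P → queue [X, S, M, O, N, U, P]
Visit X; enqueue W → queue [S, M, O, N, U, P, W]
Visit S; enqueue J, R, V → queue [M, O, N, U, P, W, J, R, V]
Visit M → queue [O, N, U, P, W, J, R, V]
Visit O; enqueue L, H → queue [N, U, P, W, J, R, V, L, H]
Visit N; enqueue I → queue [U, P, W, J, R, V, L, H, I]
Visit U → queue [P, W, J, R, V, L, H, I]
Visit P → queue [W, J, R, V, L, H, I]
Visit W → queue [J, R, V, L, H, I]
Visit J → queue [R, V, L, H, I]
Visit R → queue [V, L, H, I]
Visit V → queue [L, H, I]
Visit L → queue [H, I]
Visit H → queue [I]
Visit I → queue []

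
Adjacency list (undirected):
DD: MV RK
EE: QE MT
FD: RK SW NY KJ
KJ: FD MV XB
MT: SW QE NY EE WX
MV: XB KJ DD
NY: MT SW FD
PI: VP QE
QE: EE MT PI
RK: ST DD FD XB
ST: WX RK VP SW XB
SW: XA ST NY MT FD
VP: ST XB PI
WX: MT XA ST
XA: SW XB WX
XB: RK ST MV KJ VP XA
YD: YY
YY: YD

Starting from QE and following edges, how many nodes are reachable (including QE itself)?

16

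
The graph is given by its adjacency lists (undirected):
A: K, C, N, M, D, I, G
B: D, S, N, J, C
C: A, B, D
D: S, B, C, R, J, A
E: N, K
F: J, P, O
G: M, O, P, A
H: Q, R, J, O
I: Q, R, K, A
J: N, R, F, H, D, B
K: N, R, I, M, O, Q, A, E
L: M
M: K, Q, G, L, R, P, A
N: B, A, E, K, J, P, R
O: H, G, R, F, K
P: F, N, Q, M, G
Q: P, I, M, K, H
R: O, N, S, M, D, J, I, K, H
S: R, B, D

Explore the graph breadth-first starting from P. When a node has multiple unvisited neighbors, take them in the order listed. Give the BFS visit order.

P, F, N, Q, M, G, J, O, B, A, E, K, R, I, H, L, D, S, C

Visit P; enqueue F, N, Q, M, G → queue [F, N, Q, M, G]
Visit F; enqueue J, O → queue [N, Q, M, G, J, O]
Visit N; enqueue B, A, E, K, R → queue [Q, M, G, J, O, B, A, E, K, R]
Visit Q; enqueue I, H → queue [M, G, J, O, B, A, E, K, R, I, H]
Visit M; enqueue L → queue [G, J, O, B, A, E, K, R, I, H, L]
Visit G → queue [J, O, B, A, E, K, R, I, H, L]
Visit J; enqueue D → queue [O, B, A, E, K, R, I, H, L, D]
Visit O → queue [B, A, E, K, R, I, H, L, D]
Visit B; enqueue S, C → queue [A, E, K, R, I, H, L, D, S, C]
Visit A → queue [E, K, R, I, H, L, D, S, C]
Visit E → queue [K, R, I, H, L, D, S, C]
Visit K → queue [R, I, H, L, D, S, C]
Visit R → queue [I, H, L, D, S, C]
Visit I → queue [H, L, D, S, C]
Visit H → queue [L, D, S, C]
Visit L → queue [D, S, C]
Visit D → queue [S, C]
Visit S → queue [C]
Visit C → queue []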